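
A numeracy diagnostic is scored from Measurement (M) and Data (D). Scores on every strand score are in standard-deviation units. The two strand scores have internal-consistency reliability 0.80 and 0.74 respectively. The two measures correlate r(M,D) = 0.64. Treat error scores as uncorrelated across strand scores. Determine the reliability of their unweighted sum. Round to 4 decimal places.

0.8598

Var(M+D) = 2 + 2·[0.64] = 2 + 1.28 = 3.28.
With uncorrelated errors the cross-covariances are all true-score covariance, so they carry over unchanged; only the diagonal terms shrink to ρᵢσᵢ².
True-score variance = [0.80 + 0.74] + 1.28 = 1.54 + 1.28 = 2.82.
Reliability = 2.82 / 3.28 = 0.8598.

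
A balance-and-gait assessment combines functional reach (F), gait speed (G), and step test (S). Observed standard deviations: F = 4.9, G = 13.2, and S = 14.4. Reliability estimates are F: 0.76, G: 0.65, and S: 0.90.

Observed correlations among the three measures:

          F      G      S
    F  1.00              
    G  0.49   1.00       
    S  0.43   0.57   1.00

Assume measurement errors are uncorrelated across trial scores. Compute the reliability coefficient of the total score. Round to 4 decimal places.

Var(F+G+S) = 4.9² + 13.2² + 14.4² + 2·[4.9·13.2·0.49 + 4.9·14.4·0.43 + 13.2·14.4·0.57] = 405.61 + 340.759 = 746.369.
With uncorrelated errors the cross-covariances are all true-score covariance, so they carry over unchanged; only the diagonal terms shrink to ρᵢσᵢ².
True-score variance = [4.9²·0.76 + 13.2²·0.65 + 14.4²·0.90] + 340.759 = 318.128 + 340.759 = 658.887.
Reliability = 658.887 / 746.369 = 0.8828.

0.8828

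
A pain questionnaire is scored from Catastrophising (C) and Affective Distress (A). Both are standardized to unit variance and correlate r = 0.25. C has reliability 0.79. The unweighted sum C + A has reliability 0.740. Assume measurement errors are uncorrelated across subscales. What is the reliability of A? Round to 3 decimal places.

0.560

Var(C+A) = 2 + 2·0.25 = 2.500.
True-score variance = ρ_C + ρ_A + 2·0.25, so 0.740 = (0.79 + ρ_A + 0.50) / 2.500.
ρ_A = 0.740·2.500 − 0.79 − 0.50 = 0.560.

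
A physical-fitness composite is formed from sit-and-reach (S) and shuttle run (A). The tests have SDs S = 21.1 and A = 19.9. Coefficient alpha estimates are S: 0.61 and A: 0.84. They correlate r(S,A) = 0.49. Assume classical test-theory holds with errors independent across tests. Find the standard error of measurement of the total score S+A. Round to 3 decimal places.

Var(total) = 841.22 + 411.492 = 1252.71.
True-score variance = 604.226 + 411.492 = 1015.72, so reliability = 0.8108.
Error variance = 1252.71 − 1015.72 = 236.994; SEM = √236.994 = 15.395.

15.395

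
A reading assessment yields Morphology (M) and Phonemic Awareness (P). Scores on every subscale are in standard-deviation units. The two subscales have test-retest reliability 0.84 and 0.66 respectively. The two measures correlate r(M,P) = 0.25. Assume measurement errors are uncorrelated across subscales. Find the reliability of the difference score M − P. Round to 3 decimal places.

0.667

Var(M−P) = 1 + 1 − 2·0.25 = 2 − 0.5 = 1.5.
Because errors are independent across components, Cov(Tᵢ,Tⱼ) = Cov(Xᵢ,Xⱼ); the off-diagonal part of the true-score variance is the same as above.
True-score variance = [0.84 + 0.66] − 0.5 = 1.5 − 0.5 = 1.
Reliability = 1 / 1.5 = 0.667.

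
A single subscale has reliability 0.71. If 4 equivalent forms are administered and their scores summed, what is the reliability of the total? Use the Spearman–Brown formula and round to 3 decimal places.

0.907

ρ_k = kρ / (1 + (k−1)ρ) = 4·0.71 / (1 + 3·0.71) = 2.840 / 3.130 = 0.907.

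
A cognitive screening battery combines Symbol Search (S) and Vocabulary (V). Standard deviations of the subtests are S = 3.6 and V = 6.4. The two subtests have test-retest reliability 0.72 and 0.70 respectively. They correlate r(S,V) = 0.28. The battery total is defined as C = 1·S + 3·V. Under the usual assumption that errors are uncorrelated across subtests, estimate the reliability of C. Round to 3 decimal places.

Var(C) = 3.6² + 3²·6.4² + 2·[3·3.6·6.4·0.28] = 381.6 + 38.7072 = 420.307.
Because errors are independent across components, Cov(Tᵢ,Tⱼ) = Cov(Xᵢ,Xⱼ); the off-diagonal part of the true-score variance is the same as above.
True-score variance = [3.6²·0.72 + 3²·6.4²·0.70] + 38.7072 = 267.379 + 38.7072 = 306.086.
Reliability = 306.086 / 420.307 = 0.728.

0.728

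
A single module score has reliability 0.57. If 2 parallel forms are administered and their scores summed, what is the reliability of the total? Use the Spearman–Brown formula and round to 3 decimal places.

0.726

ρ_k = kρ / (1 + (k−1)ρ) = 2·0.57 / (1 + 1·0.57) = 1.140 / 1.570 = 0.726.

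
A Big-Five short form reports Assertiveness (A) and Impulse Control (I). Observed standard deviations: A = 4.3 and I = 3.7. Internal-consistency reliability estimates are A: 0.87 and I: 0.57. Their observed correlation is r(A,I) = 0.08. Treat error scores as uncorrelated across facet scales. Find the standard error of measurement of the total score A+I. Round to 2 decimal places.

Var(total) = 32.18 + 2.5456 = 34.7256.
True-score variance = 23.8896 + 2.5456 = 26.4352, so reliability = 0.7613.
Error variance = 34.7256 − 26.4352 = 8.2904; SEM = √8.2904 = 2.88.

2.88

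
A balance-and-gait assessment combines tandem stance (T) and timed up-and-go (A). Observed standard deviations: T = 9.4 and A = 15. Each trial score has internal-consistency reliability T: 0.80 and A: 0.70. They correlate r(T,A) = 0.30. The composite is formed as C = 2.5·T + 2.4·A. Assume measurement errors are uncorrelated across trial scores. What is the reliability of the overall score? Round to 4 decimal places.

Var(C) = 2.5²·9.4² + 2.4²·15² + 2·[6·9.4·15·0.30] = 1848.25 + 507.6 = 2355.85.
Under uncorrelated errors the observed covariances equal the true-score covariances, so only the own-variance terms attenuate.
True-score variance = [2.5²·9.4²·0.80 + 2.4²·15²·0.70] + 507.6 = 1349 + 507.6 = 1856.6.
Reliability = 1856.6 / 2355.85 = 0.7881.

0.7881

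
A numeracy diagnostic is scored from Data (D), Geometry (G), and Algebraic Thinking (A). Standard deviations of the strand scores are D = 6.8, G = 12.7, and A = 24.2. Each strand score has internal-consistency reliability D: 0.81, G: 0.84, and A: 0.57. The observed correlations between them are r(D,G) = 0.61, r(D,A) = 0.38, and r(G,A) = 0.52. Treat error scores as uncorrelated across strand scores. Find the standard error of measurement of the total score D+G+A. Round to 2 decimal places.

16.92

Var(total) = 793.17 + 550.058 = 1343.23.
True-score variance = 506.753 + 550.058 = 1056.81, so reliability = 0.7868.
Error variance = 1343.23 − 1056.81 = 286.417; SEM = √286.417 = 16.92.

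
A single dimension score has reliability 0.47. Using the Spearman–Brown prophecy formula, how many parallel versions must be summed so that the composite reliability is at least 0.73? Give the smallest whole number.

k ≥ ρ*(1−ρ₁)/(ρ₁(1−ρ*)) = 0.73·0.53 / (0.47·0.27) = 3.049.
Smallest integer k = 4.

4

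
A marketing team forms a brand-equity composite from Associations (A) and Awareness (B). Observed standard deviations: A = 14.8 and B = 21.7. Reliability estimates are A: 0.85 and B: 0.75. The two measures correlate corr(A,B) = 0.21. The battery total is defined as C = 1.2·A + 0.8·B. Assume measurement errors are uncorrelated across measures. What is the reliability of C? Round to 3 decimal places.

0.836

Var(C) = 1.2²·14.8² + 0.8²·21.7² + 2·[0.96·14.8·21.7·0.21] = 616.787 + 129.492 = 746.279.
Because errors are independent across components, Cov(Tᵢ,Tⱼ) = Cov(Xᵢ,Xⱼ); the off-diagonal part of the true-score variance is the same as above.
True-score variance = [1.2²·14.8²·0.85 + 0.8²·21.7²·0.75] + 129.492 = 494.132 + 129.492 = 623.624.
Reliability = 623.624 / 746.279 = 0.836.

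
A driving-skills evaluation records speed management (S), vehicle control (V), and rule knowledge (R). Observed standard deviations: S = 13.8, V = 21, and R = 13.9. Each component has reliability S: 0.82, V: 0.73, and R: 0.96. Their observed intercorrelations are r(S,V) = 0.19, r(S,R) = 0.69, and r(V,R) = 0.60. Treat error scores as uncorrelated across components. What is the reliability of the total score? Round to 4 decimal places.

Var(S+V+R) = 13.8² + 21² + 13.9² + 2·[13.8·21·0.19 + 13.8·13.9·0.69 + 21·13.9·0.60] = 824.65 + 725.116 = 1549.77.
Because errors are independent across components, Cov(Tᵢ,Tⱼ) = Cov(Xᵢ,Xⱼ); the off-diagonal part of the true-score variance is the same as above.
True-score variance = [13.8²·0.82 + 21²·0.73 + 13.9²·0.96] + 725.116 = 663.572 + 725.116 = 1388.69.
Reliability = 1388.69 / 1549.77 = 0.8961.

0.8961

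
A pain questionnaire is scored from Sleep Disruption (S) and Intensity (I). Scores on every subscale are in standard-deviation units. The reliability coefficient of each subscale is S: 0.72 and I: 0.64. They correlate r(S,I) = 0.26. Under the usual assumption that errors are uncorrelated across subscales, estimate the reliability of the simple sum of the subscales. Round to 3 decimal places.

Var(S+I) = 2 + 2·[0.26] = 2 + 0.52 = 2.52.
Because errors are independent across components, Cov(Tᵢ,Tⱼ) = Cov(Xᵢ,Xⱼ); the off-diagonal part of the true-score variance is the same as above.
True-score variance = [0.72 + 0.64] + 0.52 = 1.36 + 0.52 = 1.88.
Reliability = 1.88 / 2.52 = 0.746.

0.746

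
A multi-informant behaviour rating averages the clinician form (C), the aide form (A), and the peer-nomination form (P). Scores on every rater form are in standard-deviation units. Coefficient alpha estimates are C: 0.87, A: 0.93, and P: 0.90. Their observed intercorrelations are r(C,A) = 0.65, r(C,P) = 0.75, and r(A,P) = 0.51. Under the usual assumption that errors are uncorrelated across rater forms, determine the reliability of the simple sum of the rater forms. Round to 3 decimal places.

Var(C+A+P) = 3 + 2·[0.65 + 0.75 + 0.51] = 3 + 3.82 = 6.82.
With uncorrelated errors the cross-covariances are all true-score covariance, so they carry over unchanged; only the diagonal terms shrink to ρᵢσᵢ².
True-score variance = [0.87 + 0.93 + 0.90] + 3.82 = 2.7 + 3.82 = 6.52.
Reliability = 6.52 / 6.82 = 0.956.

0.956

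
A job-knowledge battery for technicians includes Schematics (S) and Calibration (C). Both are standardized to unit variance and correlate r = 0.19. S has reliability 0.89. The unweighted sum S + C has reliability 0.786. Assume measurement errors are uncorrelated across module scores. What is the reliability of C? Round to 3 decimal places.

Var(S+C) = 2 + 2·0.19 = 2.380.
True-score variance = ρ_S + ρ_C + 2·0.19, so 0.786 = (0.89 + ρ_C + 0.38) / 2.380.
ρ_C = 0.786·2.380 − 0.89 − 0.38 = 0.601.

0.601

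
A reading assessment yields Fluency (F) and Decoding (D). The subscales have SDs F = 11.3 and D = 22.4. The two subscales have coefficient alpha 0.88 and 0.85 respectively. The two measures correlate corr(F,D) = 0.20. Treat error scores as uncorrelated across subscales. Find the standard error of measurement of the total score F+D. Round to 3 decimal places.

9.518

Var(total) = 629.45 + 101.248 = 730.698.
True-score variance = 538.863 + 101.248 = 640.111, so reliability = 0.8760.
Error variance = 730.698 − 640.111 = 90.5868; SEM = √90.5868 = 9.518.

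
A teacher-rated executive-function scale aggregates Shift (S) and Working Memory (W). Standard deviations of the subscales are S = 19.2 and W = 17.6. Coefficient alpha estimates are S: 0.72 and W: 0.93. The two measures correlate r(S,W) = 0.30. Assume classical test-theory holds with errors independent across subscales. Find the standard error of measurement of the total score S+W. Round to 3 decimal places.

11.176

Var(total) = 678.4 + 202.752 = 881.152.
True-score variance = 553.498 + 202.752 = 756.25, so reliability = 0.8583.
Error variance = 881.152 − 756.25 = 124.902; SEM = √124.902 = 11.176.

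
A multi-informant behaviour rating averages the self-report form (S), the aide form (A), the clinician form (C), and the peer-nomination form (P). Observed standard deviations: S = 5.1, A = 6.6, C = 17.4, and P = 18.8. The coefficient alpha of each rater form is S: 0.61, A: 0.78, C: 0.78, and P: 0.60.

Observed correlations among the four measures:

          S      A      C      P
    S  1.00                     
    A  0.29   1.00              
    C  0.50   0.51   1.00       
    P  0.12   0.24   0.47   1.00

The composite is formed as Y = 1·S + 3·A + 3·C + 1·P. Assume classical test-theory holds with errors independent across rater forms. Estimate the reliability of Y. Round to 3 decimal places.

0.860

Var(Y) = 5.1² + 3²·6.6² + 3²·17.4² + 18.8² + 2·[3·5.1·6.6·0.29 + 3·5.1·17.4·0.50 + 5.1·18.8·0.12 + 9·6.6·17.4·0.51 + 3·6.6·18.8·0.24 + 3·17.4·18.8·0.47] = 3496.33 + 2503.18 = 5999.51.
Under uncorrelated errors the observed covariances equal the true-score covariances, so only the own-variance terms attenuate.
True-score variance = [5.1²·0.61 + 3²·6.6²·0.78 + 3²·17.4²·0.78 + 18.8²·0.60] + 2503.18 = 2659.1 + 2503.18 = 5162.28.
Reliability = 5162.28 / 5999.51 = 0.860.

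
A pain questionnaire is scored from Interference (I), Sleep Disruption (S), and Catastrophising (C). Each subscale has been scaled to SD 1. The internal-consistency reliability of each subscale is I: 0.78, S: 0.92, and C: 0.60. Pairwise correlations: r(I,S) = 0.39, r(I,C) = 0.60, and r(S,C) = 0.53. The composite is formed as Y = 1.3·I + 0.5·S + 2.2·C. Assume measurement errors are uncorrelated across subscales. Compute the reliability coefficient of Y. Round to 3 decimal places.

0.804

Var(Y) = 1.3² + 0.5² + 2.2² + 2·[0.65·0.39 + 2.86·0.60 + 1.1·0.53] = 6.78 + 5.105 = 11.885.
With uncorrelated errors the cross-covariances are all true-score covariance, so they carry over unchanged; only the diagonal terms shrink to ρᵢσᵢ².
True-score variance = [1.3²·0.78 + 0.5²·0.92 + 2.2²·0.60] + 5.105 = 4.4522 + 5.105 = 9.5572.
Reliability = 9.5572 / 11.885 = 0.804.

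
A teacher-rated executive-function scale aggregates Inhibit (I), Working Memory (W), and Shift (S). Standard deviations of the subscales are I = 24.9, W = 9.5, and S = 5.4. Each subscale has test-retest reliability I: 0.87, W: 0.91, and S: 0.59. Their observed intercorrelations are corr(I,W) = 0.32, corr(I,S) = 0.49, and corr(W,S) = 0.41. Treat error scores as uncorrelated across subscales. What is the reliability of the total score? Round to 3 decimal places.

0.905

Var(I+W+S) = 24.9² + 9.5² + 5.4² + 2·[24.9·9.5·0.32 + 24.9·5.4·0.49 + 9.5·5.4·0.41] = 739.42 + 325.229 = 1064.65.
Under uncorrelated errors the observed covariances equal the true-score covariances, so only the own-variance terms attenuate.
True-score variance = [24.9²·0.87 + 9.5²·0.91 + 5.4²·0.59] + 325.229 = 638.741 + 325.229 = 963.969.
Reliability = 963.969 / 1064.65 = 0.905.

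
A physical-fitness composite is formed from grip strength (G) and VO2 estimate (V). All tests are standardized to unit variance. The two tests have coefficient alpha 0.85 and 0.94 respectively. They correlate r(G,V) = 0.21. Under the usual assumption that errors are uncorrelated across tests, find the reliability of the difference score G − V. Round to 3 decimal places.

Var(G−V) = 1 + 1 − 2·0.21 = 2 − 0.42 = 1.58.
Because errors are independent across components, Cov(Tᵢ,Tⱼ) = Cov(Xᵢ,Xⱼ); the off-diagonal part of the true-score variance is the same as above.
True-score variance = [0.85 + 0.94] − 0.42 = 1.79 − 0.42 = 1.37.
Reliability = 1.37 / 1.58 = 0.867.

0.867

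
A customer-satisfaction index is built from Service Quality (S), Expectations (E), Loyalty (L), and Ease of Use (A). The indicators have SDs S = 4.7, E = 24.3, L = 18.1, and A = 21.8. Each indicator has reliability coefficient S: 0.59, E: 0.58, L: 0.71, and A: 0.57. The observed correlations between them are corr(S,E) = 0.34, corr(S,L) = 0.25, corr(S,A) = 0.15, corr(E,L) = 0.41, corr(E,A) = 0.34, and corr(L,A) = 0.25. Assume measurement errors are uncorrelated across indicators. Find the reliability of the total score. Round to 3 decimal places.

0.776

Var(S+E+L+A) = 4.7² + 24.3² + 18.1² + 21.8² + 2·[4.7·24.3·0.34 + 4.7·18.1·0.25 + 4.7·21.8·0.15 + 24.3·18.1·0.41 + 24.3·21.8·0.34 + 18.1·21.8·0.25] = 1415.43 + 1069.11 = 2484.54.
Under uncorrelated errors the observed covariances equal the true-score covariances, so only the own-variance terms attenuate.
True-score variance = [4.7²·0.59 + 24.3²·0.58 + 18.1²·0.71 + 21.8²·0.57] + 1069.11 = 859.007 + 1069.11 = 1928.12.
Reliability = 1928.12 / 2484.54 = 0.776.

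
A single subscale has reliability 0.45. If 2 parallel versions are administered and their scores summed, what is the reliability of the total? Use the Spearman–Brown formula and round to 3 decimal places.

ρ_k = kρ / (1 + (k−1)ρ) = 2·0.45 / (1 + 1·0.45) = 0.900 / 1.450 = 0.621.

0.621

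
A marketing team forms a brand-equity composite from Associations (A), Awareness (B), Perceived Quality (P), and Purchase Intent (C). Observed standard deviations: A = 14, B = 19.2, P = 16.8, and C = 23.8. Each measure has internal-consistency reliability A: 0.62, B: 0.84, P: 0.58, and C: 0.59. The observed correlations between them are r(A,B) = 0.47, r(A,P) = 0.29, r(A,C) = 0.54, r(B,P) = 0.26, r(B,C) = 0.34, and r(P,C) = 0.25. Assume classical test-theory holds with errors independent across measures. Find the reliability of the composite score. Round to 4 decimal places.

Var(A+B+P+C) = 14² + 19.2² + 16.8² + 23.8² + 2·[14·19.2·0.47 + 14·16.8·0.29 + 14·23.8·0.54 + 19.2·16.8·0.26 + 19.2·23.8·0.34 + 16.8·23.8·0.25] = 1413.32 + 1427.33 = 2840.65.
Because errors are independent across components, Cov(Tᵢ,Tⱼ) = Cov(Xᵢ,Xⱼ); the off-diagonal part of the true-score variance is the same as above.
True-score variance = [14²·0.62 + 19.2²·0.84 + 16.8²·0.58 + 23.8²·0.59] + 1427.33 = 929.076 + 1427.33 = 2356.4.
Reliability = 2356.4 / 2840.65 = 0.8295.

0.8295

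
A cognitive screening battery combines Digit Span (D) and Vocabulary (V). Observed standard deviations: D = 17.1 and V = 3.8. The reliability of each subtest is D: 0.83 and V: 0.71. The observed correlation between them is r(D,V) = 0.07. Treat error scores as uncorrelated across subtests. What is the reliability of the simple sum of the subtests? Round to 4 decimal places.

Var(D+V) = 17.1² + 3.8² + 2·[17.1·3.8·0.07] = 306.85 + 9.0972 = 315.947.
Under uncorrelated errors the observed covariances equal the true-score covariances, so only the own-variance terms attenuate.
True-score variance = [17.1²·0.83 + 3.8²·0.71] + 9.0972 = 252.953 + 9.0972 = 262.05.
Reliability = 262.05 / 315.947 = 0.8294.

0.8294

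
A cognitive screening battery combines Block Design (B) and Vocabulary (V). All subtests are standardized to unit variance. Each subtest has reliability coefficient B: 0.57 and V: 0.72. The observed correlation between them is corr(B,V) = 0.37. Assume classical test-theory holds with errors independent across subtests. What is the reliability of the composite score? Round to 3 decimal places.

Var(B+V) = 2 + 2·[0.37] = 2 + 0.74 = 2.74.
Because errors are independent across components, Cov(Tᵢ,Tⱼ) = Cov(Xᵢ,Xⱼ); the off-diagonal part of the true-score variance is the same as above.
True-score variance = [0.57 + 0.72] + 0.74 = 1.29 + 0.74 = 2.03.
Reliability = 2.03 / 2.74 = 0.741.

0.741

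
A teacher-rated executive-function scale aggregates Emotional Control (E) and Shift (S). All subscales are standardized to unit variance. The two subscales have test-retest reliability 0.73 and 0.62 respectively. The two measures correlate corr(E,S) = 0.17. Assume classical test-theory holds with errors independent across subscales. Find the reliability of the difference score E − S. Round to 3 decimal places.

0.608

Var(E−S) = 1 + 1 − 2·0.17 = 2 − 0.34 = 1.66.
Under uncorrelated errors the observed covariances equal the true-score covariances, so only the own-variance terms attenuate.
True-score variance = [0.73 + 0.62] − 0.34 = 1.35 − 0.34 = 1.01.
Reliability = 1.01 / 1.66 = 0.608.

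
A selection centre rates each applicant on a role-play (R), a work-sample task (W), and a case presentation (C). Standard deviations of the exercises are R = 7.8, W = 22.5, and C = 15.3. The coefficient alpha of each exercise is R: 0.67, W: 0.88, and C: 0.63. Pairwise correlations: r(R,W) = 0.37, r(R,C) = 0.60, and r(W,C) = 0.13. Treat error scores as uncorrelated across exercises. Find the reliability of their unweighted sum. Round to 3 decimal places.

0.856

Var(R+W+C) = 7.8² + 22.5² + 15.3² + 2·[7.8·22.5·0.37 + 7.8·15.3·0.60 + 22.5·15.3·0.13] = 801.18 + 362.583 = 1163.76.
Because errors are independent across components, Cov(Tᵢ,Tⱼ) = Cov(Xᵢ,Xⱼ); the off-diagonal part of the true-score variance is the same as above.
True-score variance = [7.8²·0.67 + 22.5²·0.88 + 15.3²·0.63] + 362.583 = 633.74 + 362.583 = 996.322.
Reliability = 996.322 / 1163.76 = 0.856.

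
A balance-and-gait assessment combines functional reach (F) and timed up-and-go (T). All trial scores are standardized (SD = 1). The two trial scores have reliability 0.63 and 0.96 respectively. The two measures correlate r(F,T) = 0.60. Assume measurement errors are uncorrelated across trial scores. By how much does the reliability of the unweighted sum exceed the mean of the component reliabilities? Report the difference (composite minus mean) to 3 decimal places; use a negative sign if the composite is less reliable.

0.077

Var(sum) = 2 + 1.2 = 3.2; true-score variance = 1.59 + 1.2 = 2.79; composite reliability = 0.8719.
Mean component reliability = 0.7950.
Difference = 0.8719 − 0.7950 = 0.077.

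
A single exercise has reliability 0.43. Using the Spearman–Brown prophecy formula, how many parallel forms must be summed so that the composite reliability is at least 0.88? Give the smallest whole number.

10

k ≥ ρ*(1−ρ₁)/(ρ₁(1−ρ*)) = 0.88·0.57 / (0.43·0.12) = 9.721.
Smallest integer k = 10.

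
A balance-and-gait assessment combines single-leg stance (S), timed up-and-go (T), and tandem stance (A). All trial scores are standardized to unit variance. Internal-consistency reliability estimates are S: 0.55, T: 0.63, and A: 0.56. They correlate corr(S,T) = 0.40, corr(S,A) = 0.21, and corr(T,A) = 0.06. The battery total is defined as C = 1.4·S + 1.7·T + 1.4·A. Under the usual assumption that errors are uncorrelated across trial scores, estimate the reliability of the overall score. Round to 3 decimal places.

0.714

Var(C) = 1.4² + 1.7² + 1.4² + 2·[2.38·0.40 + 1.96·0.21 + 2.38·0.06] = 6.81 + 3.0128 = 9.8228.
Because errors are independent across components, Cov(Tᵢ,Tⱼ) = Cov(Xᵢ,Xⱼ); the off-diagonal part of the true-score variance is the same as above.
True-score variance = [1.4²·0.55 + 1.7²·0.63 + 1.4²·0.56] + 3.0128 = 3.9963 + 3.0128 = 7.0091.
Reliability = 7.0091 / 9.8228 = 0.714.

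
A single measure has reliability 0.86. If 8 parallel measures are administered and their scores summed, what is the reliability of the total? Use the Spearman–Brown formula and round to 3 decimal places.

ρ_k = kρ / (1 + (k−1)ρ) = 8·0.86 / (1 + 7·0.86) = 6.880 / 7.020 = 0.980.

0.980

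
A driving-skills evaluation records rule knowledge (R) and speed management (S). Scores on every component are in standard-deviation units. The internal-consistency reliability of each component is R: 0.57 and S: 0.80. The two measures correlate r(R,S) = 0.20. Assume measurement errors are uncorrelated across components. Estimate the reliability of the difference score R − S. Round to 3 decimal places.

0.606

Var(R−S) = 1 + 1 − 2·0.20 = 2 − 0.4 = 1.6.
With uncorrelated errors the cross-covariances are all true-score covariance, so they carry over unchanged; only the diagonal terms shrink to ρᵢσᵢ².
True-score variance = [0.57 + 0.80] − 0.4 = 1.37 − 0.4 = 0.97.
Reliability = 0.97 / 1.6 = 0.606.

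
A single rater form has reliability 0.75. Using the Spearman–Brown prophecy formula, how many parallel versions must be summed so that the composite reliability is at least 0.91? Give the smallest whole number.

4

k ≥ ρ*(1−ρ₁)/(ρ₁(1−ρ*)) = 0.91·0.25 / (0.75·0.09) = 3.370.
Smallest integer k = 4.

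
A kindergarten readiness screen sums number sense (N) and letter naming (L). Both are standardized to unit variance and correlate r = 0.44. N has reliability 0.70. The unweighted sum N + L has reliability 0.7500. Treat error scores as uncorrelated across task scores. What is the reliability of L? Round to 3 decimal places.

Var(N+L) = 2 + 2·0.44 = 2.880.
True-score variance = ρ_N + ρ_L + 2·0.44, so 0.7500 = (0.70 + ρ_L + 0.88) / 2.880.
ρ_L = 0.7500·2.880 − 0.70 − 0.88 = 0.580.

0.580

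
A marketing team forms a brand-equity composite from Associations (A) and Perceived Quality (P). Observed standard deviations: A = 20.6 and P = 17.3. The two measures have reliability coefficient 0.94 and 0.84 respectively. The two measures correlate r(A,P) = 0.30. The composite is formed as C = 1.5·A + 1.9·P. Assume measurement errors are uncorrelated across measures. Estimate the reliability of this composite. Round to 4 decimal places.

Var(C) = 1.5²·20.6² + 1.9²·17.3² + 2·[2.85·20.6·17.3·0.30] = 2035.25 + 609.41 = 2644.66.
Because errors are independent across components, Cov(Tᵢ,Tⱼ) = Cov(Xᵢ,Xⱼ); the off-diagonal part of the true-score variance is the same as above.
True-score variance = [1.5²·20.6²·0.94 + 1.9²·17.3²·0.84] + 609.41 = 1805.09 + 609.41 = 2414.5.
Reliability = 2414.5 / 2644.66 = 0.9130.

0.9130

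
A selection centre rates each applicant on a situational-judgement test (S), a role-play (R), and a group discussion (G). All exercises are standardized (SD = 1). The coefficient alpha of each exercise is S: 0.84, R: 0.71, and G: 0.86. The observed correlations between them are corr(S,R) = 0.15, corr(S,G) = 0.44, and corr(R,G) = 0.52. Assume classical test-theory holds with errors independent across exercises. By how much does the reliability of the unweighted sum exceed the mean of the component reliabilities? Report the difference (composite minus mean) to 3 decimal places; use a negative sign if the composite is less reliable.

Var(sum) = 3 + 2.22 = 5.22; true-score variance = 2.41 + 2.22 = 4.63; composite reliability = 0.8870.
Mean component reliability = 0.8033.
Difference = 0.8870 − 0.8033 = 0.084.

0.084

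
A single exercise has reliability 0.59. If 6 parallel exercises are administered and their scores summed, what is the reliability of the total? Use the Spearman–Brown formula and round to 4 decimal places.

0.8962

ρ_k = kρ / (1 + (k−1)ρ) = 6·0.59 / (1 + 5·0.59) = 3.540 / 3.950 = 0.8962.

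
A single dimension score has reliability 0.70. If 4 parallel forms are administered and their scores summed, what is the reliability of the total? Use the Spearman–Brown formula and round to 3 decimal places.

0.903

ρ_k = kρ / (1 + (k−1)ρ) = 4·0.70 / (1 + 3·0.70) = 2.800 / 3.100 = 0.903.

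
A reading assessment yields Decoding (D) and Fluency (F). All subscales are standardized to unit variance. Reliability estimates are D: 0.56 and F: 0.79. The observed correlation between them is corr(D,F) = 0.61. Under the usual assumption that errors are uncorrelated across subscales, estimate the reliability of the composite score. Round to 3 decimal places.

Var(D+F) = 2 + 2·[0.61] = 2 + 1.22 = 3.22.
Under uncorrelated errors the observed covariances equal the true-score covariances, so only the own-variance terms attenuate.
True-score variance = [0.56 + 0.79] + 1.22 = 1.35 + 1.22 = 2.57.
Reliability = 2.57 / 3.22 = 0.798.

0.798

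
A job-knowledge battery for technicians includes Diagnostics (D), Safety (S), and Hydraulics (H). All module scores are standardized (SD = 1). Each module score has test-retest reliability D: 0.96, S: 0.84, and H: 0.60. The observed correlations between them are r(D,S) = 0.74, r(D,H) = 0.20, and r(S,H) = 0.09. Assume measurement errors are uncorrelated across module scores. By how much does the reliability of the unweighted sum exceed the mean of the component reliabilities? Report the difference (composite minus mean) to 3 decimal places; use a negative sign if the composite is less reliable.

0.081

Var(sum) = 3 + 2.06 = 5.06; true-score variance = 2.4 + 2.06 = 4.46; composite reliability = 0.8814.
Mean component reliability = 0.8000.
Difference = 0.8814 − 0.8000 = 0.081.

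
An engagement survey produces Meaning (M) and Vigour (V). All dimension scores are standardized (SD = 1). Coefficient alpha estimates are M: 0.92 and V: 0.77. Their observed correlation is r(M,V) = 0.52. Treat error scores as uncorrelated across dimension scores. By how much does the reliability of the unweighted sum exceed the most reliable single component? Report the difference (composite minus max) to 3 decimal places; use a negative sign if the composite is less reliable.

Var(sum) = 2 + 1.04 = 3.04; true-score variance = 1.69 + 1.04 = 2.73; composite reliability = 0.8980.
Max component reliability = 0.9200.
Difference = 0.8980 − 0.9200 = -0.022.

-0.022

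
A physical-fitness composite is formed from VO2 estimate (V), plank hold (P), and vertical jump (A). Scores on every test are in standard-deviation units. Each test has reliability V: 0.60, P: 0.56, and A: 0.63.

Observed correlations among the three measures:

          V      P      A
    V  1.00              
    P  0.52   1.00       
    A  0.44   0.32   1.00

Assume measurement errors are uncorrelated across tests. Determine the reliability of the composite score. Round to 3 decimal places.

0.782

Var(V+P+A) = 3 + 2·[0.52 + 0.44 + 0.32] = 3 + 2.56 = 5.56.
Because errors are independent across components, Cov(Tᵢ,Tⱼ) = Cov(Xᵢ,Xⱼ); the off-diagonal part of the true-score variance is the same as above.
True-score variance = [0.60 + 0.56 + 0.63] + 2.56 = 1.79 + 2.56 = 4.35.
Reliability = 4.35 / 5.56 = 0.782.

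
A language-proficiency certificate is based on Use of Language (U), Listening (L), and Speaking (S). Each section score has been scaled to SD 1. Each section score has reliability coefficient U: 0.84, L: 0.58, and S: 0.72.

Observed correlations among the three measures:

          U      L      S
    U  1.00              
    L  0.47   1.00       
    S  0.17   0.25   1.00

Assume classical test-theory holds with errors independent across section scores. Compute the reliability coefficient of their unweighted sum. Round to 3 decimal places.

Var(U+L+S) = 3 + 2·[0.47 + 0.17 + 0.25] = 3 + 1.78 = 4.78.
Because errors are independent across components, Cov(Tᵢ,Tⱼ) = Cov(Xᵢ,Xⱼ); the off-diagonal part of the true-score variance is the same as above.
True-score variance = [0.84 + 0.58 + 0.72] + 1.78 = 2.14 + 1.78 = 3.92.
Reliability = 3.92 / 4.78 = 0.820.

0.820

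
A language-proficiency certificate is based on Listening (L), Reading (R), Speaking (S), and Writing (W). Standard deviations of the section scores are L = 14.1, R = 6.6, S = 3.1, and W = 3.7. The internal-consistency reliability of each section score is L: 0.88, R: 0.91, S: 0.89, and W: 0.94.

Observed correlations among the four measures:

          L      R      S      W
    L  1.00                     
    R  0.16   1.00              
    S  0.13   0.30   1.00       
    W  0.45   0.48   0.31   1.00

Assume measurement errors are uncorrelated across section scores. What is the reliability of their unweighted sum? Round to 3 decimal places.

Var(L+R+S+W) = 14.1² + 6.6² + 3.1² + 3.7² + 2·[14.1·6.6·0.16 + 14.1·3.1·0.13 + 14.1·3.7·0.45 + 6.6·3.1·0.30 + 6.6·3.7·0.48 + 3.1·3.7·0.31] = 265.67 + 130.927 = 396.597.
With uncorrelated errors the cross-covariances are all true-score covariance, so they carry over unchanged; only the diagonal terms shrink to ρᵢσᵢ².
True-score variance = [14.1²·0.88 + 6.6²·0.91 + 3.1²·0.89 + 3.7²·0.94] + 130.927 = 236.014 + 130.927 = 366.941.
Reliability = 366.941 / 396.597 = 0.925.

0.925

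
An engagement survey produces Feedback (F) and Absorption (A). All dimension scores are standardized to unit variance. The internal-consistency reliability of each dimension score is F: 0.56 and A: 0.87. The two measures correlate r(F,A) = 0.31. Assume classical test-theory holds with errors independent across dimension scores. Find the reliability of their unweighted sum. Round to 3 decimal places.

0.782

Var(F+A) = 2 + 2·[0.31] = 2 + 0.62 = 2.62.
Because errors are independent across components, Cov(Tᵢ,Tⱼ) = Cov(Xᵢ,Xⱼ); the off-diagonal part of the true-score variance is the same as above.
True-score variance = [0.56 + 0.87] + 0.62 = 1.43 + 0.62 = 2.05.
Reliability = 2.05 / 2.62 = 0.782.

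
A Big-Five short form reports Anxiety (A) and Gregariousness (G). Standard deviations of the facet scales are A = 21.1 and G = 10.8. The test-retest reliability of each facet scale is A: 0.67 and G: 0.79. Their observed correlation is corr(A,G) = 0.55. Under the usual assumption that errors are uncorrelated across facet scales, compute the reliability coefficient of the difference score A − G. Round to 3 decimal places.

0.449

Var(A−G) = 21.1² + 10.8² − 2·21.1·10.8·0.55 = 561.85 − 250.668 = 311.182.
Under uncorrelated errors the observed covariances equal the true-score covariances, so only the own-variance terms attenuate.
True-score variance = [21.1²·0.67 + 10.8²·0.79] − 250.668 = 390.436 − 250.668 = 139.768.
Reliability = 139.768 / 311.182 = 0.449.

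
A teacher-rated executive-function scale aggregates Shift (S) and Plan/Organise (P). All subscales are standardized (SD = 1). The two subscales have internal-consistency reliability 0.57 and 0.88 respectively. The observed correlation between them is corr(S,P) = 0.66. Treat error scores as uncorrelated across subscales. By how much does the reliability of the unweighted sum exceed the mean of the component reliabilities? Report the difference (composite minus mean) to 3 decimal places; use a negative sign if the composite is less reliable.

0.109

Var(sum) = 2 + 1.32 = 3.32; true-score variance = 1.45 + 1.32 = 2.77; composite reliability = 0.8343.
Mean component reliability = 0.7250.
Difference = 0.8343 − 0.7250 = 0.109.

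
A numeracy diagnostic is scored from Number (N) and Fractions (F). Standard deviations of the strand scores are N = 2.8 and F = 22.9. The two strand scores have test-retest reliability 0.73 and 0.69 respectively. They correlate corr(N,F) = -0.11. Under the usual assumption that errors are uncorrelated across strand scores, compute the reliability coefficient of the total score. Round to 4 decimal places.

Var(N+F) = 2.8² + 22.9² + 2·[2.8·22.9·(-0.11)] = 532.25 − 14.1064 = 518.144.
Because errors are independent across components, Cov(Tᵢ,Tⱼ) = Cov(Xᵢ,Xⱼ); the off-diagonal part of the true-score variance is the same as above.
True-score variance = [2.8²·0.73 + 22.9²·0.69] − 14.1064 = 367.566 − 14.1064 = 353.46.
Reliability = 353.46 / 518.144 = 0.6822.

0.6822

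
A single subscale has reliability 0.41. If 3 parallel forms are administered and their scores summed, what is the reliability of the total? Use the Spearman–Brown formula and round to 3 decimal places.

0.676

ρ_k = kρ / (1 + (k−1)ρ) = 3·0.41 / (1 + 2·0.41) = 1.230 / 1.820 = 0.676.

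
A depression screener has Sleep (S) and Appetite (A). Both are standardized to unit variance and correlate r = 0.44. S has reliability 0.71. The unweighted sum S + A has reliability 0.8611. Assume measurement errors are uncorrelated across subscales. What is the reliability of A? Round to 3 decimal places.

Var(S+A) = 2 + 2·0.44 = 2.880.
True-score variance = ρ_S + ρ_A + 2·0.44, so 0.8611 = (0.71 + ρ_A + 0.88) / 2.880.
ρ_A = 0.8611·2.880 − 0.71 − 0.88 = 0.890.

0.890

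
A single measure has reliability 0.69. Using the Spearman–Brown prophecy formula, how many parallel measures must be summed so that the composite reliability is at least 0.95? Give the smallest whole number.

9

k ≥ ρ*(1−ρ₁)/(ρ₁(1−ρ*)) = 0.95·0.31 / (0.69·0.05) = 8.536.
Smallest integer k = 9.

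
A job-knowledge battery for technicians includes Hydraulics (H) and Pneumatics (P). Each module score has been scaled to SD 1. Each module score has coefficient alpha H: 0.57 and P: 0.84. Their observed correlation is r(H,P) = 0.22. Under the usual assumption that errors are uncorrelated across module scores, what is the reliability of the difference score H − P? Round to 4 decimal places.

0.6218

Var(H−P) = 1 + 1 − 2·0.22 = 2 − 0.44 = 1.56.
With uncorrelated errors the cross-covariances are all true-score covariance, so they carry over unchanged; only the diagonal terms shrink to ρᵢσᵢ².
True-score variance = [0.57 + 0.84] − 0.44 = 1.41 − 0.44 = 0.97.
Reliability = 0.97 / 1.56 = 0.6218.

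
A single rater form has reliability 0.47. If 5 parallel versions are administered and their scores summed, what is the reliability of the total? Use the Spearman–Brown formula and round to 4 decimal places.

0.8160

ρ_k = kρ / (1 + (k−1)ρ) = 5·0.47 / (1 + 4·0.47) = 2.350 / 2.880 = 0.8160.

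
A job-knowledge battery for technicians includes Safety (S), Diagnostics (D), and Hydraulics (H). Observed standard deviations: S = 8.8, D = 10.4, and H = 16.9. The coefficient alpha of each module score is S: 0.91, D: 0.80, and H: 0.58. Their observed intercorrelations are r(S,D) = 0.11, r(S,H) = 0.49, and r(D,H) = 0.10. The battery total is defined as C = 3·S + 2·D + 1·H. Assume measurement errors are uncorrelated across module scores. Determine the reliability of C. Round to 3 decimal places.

0.868

Var(C) = 3²·8.8² + 2²·10.4² + 16.9² + 2·[6·8.8·10.4·0.11 + 3·8.8·16.9·0.49 + 2·10.4·16.9·0.10] = 1415.21 + 628.347 = 2043.56.
Under uncorrelated errors the observed covariances equal the true-score covariances, so only the own-variance terms attenuate.
True-score variance = [3²·8.8²·0.91 + 2²·10.4²·0.80 + 16.9²·0.58] + 628.347 = 1146 + 628.347 = 1774.35.
Reliability = 1774.35 / 2043.56 = 0.868.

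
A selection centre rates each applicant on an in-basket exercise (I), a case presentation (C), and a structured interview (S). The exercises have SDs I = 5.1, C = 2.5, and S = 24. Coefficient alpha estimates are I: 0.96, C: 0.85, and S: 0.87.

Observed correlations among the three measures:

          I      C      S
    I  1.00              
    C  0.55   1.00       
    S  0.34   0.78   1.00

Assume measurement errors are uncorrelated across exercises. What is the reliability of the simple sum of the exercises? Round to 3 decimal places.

Var(I+C+S) = 5.1² + 2.5² + 24² + 2·[5.1·2.5·0.55 + 5.1·24·0.34 + 2.5·24·0.78] = 608.26 + 190.857 = 799.117.
Under uncorrelated errors the observed covariances equal the true-score covariances, so only the own-variance terms attenuate.
True-score variance = [5.1²·0.96 + 2.5²·0.85 + 24²·0.87] + 190.857 = 531.402 + 190.857 = 722.259.
Reliability = 722.259 / 799.117 = 0.904.

0.904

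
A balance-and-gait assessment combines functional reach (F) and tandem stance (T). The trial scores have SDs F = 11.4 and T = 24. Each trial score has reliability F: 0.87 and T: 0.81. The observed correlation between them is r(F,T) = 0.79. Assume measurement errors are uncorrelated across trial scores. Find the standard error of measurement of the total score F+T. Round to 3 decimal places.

Var(total) = 705.96 + 432.288 = 1138.25.
True-score variance = 579.625 + 432.288 = 1011.91, so reliability = 0.8890.
Error variance = 1138.25 − 1011.91 = 126.335; SEM = √126.335 = 11.240.

11.240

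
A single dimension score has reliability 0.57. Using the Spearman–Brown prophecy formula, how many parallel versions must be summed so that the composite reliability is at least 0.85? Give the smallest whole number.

5

k ≥ ρ*(1−ρ₁)/(ρ₁(1−ρ*)) = 0.85·0.43 / (0.57·0.15) = 4.275.
Smallest integer k = 5.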